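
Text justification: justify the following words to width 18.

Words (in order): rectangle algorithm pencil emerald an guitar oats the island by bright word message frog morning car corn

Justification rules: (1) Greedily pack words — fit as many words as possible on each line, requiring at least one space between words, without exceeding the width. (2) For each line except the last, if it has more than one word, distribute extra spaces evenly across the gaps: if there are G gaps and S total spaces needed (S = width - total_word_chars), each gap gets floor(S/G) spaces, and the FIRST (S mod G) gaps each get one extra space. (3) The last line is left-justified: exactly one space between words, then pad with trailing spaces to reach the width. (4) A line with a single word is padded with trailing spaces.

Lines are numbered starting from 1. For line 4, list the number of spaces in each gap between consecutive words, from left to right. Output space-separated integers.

Line 1: ['rectangle'] (min_width=9, slack=9)
Line 2: ['algorithm', 'pencil'] (min_width=16, slack=2)
Line 3: ['emerald', 'an', 'guitar'] (min_width=17, slack=1)
Line 4: ['oats', 'the', 'island', 'by'] (min_width=18, slack=0)
Line 5: ['bright', 'word'] (min_width=11, slack=7)
Line 6: ['message', 'frog'] (min_width=12, slack=6)
Line 7: ['morning', 'car', 'corn'] (min_width=16, slack=2)

Answer: 1 1 1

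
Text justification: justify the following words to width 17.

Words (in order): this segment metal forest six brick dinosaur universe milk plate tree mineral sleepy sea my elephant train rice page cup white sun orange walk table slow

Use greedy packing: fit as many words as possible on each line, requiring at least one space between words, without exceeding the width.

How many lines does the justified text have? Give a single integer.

Line 1: ['this', 'segment'] (min_width=12, slack=5)
Line 2: ['metal', 'forest', 'six'] (min_width=16, slack=1)
Line 3: ['brick', 'dinosaur'] (min_width=14, slack=3)
Line 4: ['universe', 'milk'] (min_width=13, slack=4)
Line 5: ['plate', 'tree'] (min_width=10, slack=7)
Line 6: ['mineral', 'sleepy'] (min_width=14, slack=3)
Line 7: ['sea', 'my', 'elephant'] (min_width=15, slack=2)
Line 8: ['train', 'rice', 'page'] (min_width=15, slack=2)
Line 9: ['cup', 'white', 'sun'] (min_width=13, slack=4)
Line 10: ['orange', 'walk', 'table'] (min_width=17, slack=0)
Line 11: ['slow'] (min_width=4, slack=13)
Total lines: 11

Answer: 11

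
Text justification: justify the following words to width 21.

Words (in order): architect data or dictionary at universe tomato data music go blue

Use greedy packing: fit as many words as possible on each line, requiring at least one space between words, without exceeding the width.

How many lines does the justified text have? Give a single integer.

Line 1: ['architect', 'data', 'or'] (min_width=17, slack=4)
Line 2: ['dictionary', 'at'] (min_width=13, slack=8)
Line 3: ['universe', 'tomato', 'data'] (min_width=20, slack=1)
Line 4: ['music', 'go', 'blue'] (min_width=13, slack=8)
Total lines: 4

Answer: 4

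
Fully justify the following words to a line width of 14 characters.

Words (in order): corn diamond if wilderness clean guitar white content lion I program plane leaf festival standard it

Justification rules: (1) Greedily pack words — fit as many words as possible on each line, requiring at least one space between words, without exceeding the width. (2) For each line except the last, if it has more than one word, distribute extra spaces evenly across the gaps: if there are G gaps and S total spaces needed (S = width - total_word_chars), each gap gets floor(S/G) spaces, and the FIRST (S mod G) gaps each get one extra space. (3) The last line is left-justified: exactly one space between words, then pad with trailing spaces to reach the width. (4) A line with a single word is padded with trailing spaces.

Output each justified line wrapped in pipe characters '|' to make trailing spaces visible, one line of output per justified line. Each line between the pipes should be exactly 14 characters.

Line 1: ['corn', 'diamond'] (min_width=12, slack=2)
Line 2: ['if', 'wilderness'] (min_width=13, slack=1)
Line 3: ['clean', 'guitar'] (min_width=12, slack=2)
Line 4: ['white', 'content'] (min_width=13, slack=1)
Line 5: ['lion', 'I', 'program'] (min_width=14, slack=0)
Line 6: ['plane', 'leaf'] (min_width=10, slack=4)
Line 7: ['festival'] (min_width=8, slack=6)
Line 8: ['standard', 'it'] (min_width=11, slack=3)

Answer: |corn   diamond|
|if  wilderness|
|clean   guitar|
|white  content|
|lion I program|
|plane     leaf|
|festival      |
|standard it   |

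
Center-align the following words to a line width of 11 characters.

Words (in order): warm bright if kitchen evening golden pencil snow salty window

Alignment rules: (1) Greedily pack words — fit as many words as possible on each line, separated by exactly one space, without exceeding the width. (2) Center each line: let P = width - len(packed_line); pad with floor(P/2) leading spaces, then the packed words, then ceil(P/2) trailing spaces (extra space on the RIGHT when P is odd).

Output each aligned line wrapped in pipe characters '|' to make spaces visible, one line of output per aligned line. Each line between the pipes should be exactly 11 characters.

Line 1: ['warm', 'bright'] (min_width=11, slack=0)
Line 2: ['if', 'kitchen'] (min_width=10, slack=1)
Line 3: ['evening'] (min_width=7, slack=4)
Line 4: ['golden'] (min_width=6, slack=5)
Line 5: ['pencil', 'snow'] (min_width=11, slack=0)
Line 6: ['salty'] (min_width=5, slack=6)
Line 7: ['window'] (min_width=6, slack=5)

Answer: |warm bright|
|if kitchen |
|  evening  |
|  golden   |
|pencil snow|
|   salty   |
|  window   |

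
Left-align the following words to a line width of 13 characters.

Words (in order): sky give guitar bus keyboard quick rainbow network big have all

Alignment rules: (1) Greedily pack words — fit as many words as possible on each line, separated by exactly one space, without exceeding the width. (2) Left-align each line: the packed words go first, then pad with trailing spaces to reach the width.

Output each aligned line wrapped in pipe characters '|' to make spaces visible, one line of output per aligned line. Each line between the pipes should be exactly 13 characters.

Line 1: ['sky', 'give'] (min_width=8, slack=5)
Line 2: ['guitar', 'bus'] (min_width=10, slack=3)
Line 3: ['keyboard'] (min_width=8, slack=5)
Line 4: ['quick', 'rainbow'] (min_width=13, slack=0)
Line 5: ['network', 'big'] (min_width=11, slack=2)
Line 6: ['have', 'all'] (min_width=8, slack=5)

Answer: |sky give     |
|guitar bus   |
|keyboard     |
|quick rainbow|
|network big  |
|have all     |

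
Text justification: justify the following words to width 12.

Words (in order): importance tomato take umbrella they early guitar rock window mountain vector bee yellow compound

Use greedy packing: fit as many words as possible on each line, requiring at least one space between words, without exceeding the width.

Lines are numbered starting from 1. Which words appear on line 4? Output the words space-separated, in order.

Answer: they early

Derivation:
Line 1: ['importance'] (min_width=10, slack=2)
Line 2: ['tomato', 'take'] (min_width=11, slack=1)
Line 3: ['umbrella'] (min_width=8, slack=4)
Line 4: ['they', 'early'] (min_width=10, slack=2)
Line 5: ['guitar', 'rock'] (min_width=11, slack=1)
Line 6: ['window'] (min_width=6, slack=6)
Line 7: ['mountain'] (min_width=8, slack=4)
Line 8: ['vector', 'bee'] (min_width=10, slack=2)
Line 9: ['yellow'] (min_width=6, slack=6)
Line 10: ['compound'] (min_width=8, slack=4)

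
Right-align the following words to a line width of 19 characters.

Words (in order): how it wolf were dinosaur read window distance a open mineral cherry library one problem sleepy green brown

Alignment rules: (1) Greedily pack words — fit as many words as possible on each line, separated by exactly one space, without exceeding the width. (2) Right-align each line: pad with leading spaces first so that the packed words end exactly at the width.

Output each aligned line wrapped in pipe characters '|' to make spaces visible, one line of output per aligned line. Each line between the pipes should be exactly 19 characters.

Line 1: ['how', 'it', 'wolf', 'were'] (min_width=16, slack=3)
Line 2: ['dinosaur', 'read'] (min_width=13, slack=6)
Line 3: ['window', 'distance', 'a'] (min_width=17, slack=2)
Line 4: ['open', 'mineral', 'cherry'] (min_width=19, slack=0)
Line 5: ['library', 'one', 'problem'] (min_width=19, slack=0)
Line 6: ['sleepy', 'green', 'brown'] (min_width=18, slack=1)

Answer: |   how it wolf were|
|      dinosaur read|
|  window distance a|
|open mineral cherry|
|library one problem|
| sleepy green brown|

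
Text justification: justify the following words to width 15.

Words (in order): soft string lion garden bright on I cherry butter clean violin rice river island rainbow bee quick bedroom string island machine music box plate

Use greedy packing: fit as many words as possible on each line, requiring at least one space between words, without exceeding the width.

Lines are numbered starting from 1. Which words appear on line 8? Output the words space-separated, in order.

Line 1: ['soft', 'string'] (min_width=11, slack=4)
Line 2: ['lion', 'garden'] (min_width=11, slack=4)
Line 3: ['bright', 'on', 'I'] (min_width=11, slack=4)
Line 4: ['cherry', 'butter'] (min_width=13, slack=2)
Line 5: ['clean', 'violin'] (min_width=12, slack=3)
Line 6: ['rice', 'river'] (min_width=10, slack=5)
Line 7: ['island', 'rainbow'] (min_width=14, slack=1)
Line 8: ['bee', 'quick'] (min_width=9, slack=6)
Line 9: ['bedroom', 'string'] (min_width=14, slack=1)
Line 10: ['island', 'machine'] (min_width=14, slack=1)
Line 11: ['music', 'box', 'plate'] (min_width=15, slack=0)

Answer: bee quick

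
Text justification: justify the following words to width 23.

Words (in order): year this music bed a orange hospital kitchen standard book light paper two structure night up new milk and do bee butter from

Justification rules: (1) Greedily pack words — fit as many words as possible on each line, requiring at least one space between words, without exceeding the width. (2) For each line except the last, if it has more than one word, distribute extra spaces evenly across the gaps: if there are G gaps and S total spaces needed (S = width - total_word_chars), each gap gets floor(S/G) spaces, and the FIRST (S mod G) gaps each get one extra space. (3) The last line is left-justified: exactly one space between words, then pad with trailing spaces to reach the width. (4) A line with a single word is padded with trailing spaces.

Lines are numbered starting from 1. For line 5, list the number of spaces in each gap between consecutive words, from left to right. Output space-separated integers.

Answer: 2 2 1 1

Derivation:
Line 1: ['year', 'this', 'music', 'bed', 'a'] (min_width=21, slack=2)
Line 2: ['orange', 'hospital', 'kitchen'] (min_width=23, slack=0)
Line 3: ['standard', 'book', 'light'] (min_width=19, slack=4)
Line 4: ['paper', 'two', 'structure'] (min_width=19, slack=4)
Line 5: ['night', 'up', 'new', 'milk', 'and'] (min_width=21, slack=2)
Line 6: ['do', 'bee', 'butter', 'from'] (min_width=18, slack=5)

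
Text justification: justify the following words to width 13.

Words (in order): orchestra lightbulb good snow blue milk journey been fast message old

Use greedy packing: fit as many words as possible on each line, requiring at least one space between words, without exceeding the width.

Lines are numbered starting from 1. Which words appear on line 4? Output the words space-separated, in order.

Answer: blue milk

Derivation:
Line 1: ['orchestra'] (min_width=9, slack=4)
Line 2: ['lightbulb'] (min_width=9, slack=4)
Line 3: ['good', 'snow'] (min_width=9, slack=4)
Line 4: ['blue', 'milk'] (min_width=9, slack=4)
Line 5: ['journey', 'been'] (min_width=12, slack=1)
Line 6: ['fast', 'message'] (min_width=12, slack=1)
Line 7: ['old'] (min_width=3, slack=10)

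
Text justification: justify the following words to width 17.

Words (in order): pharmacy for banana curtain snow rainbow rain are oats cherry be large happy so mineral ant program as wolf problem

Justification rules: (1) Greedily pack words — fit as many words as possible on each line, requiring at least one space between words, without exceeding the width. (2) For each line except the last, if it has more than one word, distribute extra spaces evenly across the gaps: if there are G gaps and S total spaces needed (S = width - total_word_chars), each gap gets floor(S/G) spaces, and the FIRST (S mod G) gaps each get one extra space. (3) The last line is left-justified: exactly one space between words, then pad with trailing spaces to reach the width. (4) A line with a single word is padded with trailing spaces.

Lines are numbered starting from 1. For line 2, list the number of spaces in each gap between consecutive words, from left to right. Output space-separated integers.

Line 1: ['pharmacy', 'for'] (min_width=12, slack=5)
Line 2: ['banana', 'curtain'] (min_width=14, slack=3)
Line 3: ['snow', 'rainbow', 'rain'] (min_width=17, slack=0)
Line 4: ['are', 'oats', 'cherry'] (min_width=15, slack=2)
Line 5: ['be', 'large', 'happy', 'so'] (min_width=17, slack=0)
Line 6: ['mineral', 'ant'] (min_width=11, slack=6)
Line 7: ['program', 'as', 'wolf'] (min_width=15, slack=2)
Line 8: ['problem'] (min_width=7, slack=10)

Answer: 4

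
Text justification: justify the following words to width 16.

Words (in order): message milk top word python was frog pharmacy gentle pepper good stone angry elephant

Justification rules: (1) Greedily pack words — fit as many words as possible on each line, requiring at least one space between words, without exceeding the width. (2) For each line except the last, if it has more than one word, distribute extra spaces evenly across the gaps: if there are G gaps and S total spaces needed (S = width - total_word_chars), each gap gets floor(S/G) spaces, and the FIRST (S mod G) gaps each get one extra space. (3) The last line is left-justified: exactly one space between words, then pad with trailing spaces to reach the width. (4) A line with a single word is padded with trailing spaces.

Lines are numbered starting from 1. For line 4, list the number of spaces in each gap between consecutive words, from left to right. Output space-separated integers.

Line 1: ['message', 'milk', 'top'] (min_width=16, slack=0)
Line 2: ['word', 'python', 'was'] (min_width=15, slack=1)
Line 3: ['frog', 'pharmacy'] (min_width=13, slack=3)
Line 4: ['gentle', 'pepper'] (min_width=13, slack=3)
Line 5: ['good', 'stone', 'angry'] (min_width=16, slack=0)
Line 6: ['elephant'] (min_width=8, slack=8)

Answer: 4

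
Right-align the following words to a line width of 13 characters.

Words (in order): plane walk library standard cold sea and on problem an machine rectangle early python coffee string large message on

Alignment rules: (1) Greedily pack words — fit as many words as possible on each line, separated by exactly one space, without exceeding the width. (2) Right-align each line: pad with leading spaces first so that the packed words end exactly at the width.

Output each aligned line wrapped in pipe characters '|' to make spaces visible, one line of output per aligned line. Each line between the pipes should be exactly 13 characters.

Line 1: ['plane', 'walk'] (min_width=10, slack=3)
Line 2: ['library'] (min_width=7, slack=6)
Line 3: ['standard', 'cold'] (min_width=13, slack=0)
Line 4: ['sea', 'and', 'on'] (min_width=10, slack=3)
Line 5: ['problem', 'an'] (min_width=10, slack=3)
Line 6: ['machine'] (min_width=7, slack=6)
Line 7: ['rectangle'] (min_width=9, slack=4)
Line 8: ['early', 'python'] (min_width=12, slack=1)
Line 9: ['coffee', 'string'] (min_width=13, slack=0)
Line 10: ['large', 'message'] (min_width=13, slack=0)
Line 11: ['on'] (min_width=2, slack=11)

Answer: |   plane walk|
|      library|
|standard cold|
|   sea and on|
|   problem an|
|      machine|
|    rectangle|
| early python|
|coffee string|
|large message|
|           on|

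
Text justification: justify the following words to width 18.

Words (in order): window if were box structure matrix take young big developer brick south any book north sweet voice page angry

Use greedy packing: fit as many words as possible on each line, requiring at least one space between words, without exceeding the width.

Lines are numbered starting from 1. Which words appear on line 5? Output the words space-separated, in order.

Line 1: ['window', 'if', 'were', 'box'] (min_width=18, slack=0)
Line 2: ['structure', 'matrix'] (min_width=16, slack=2)
Line 3: ['take', 'young', 'big'] (min_width=14, slack=4)
Line 4: ['developer', 'brick'] (min_width=15, slack=3)
Line 5: ['south', 'any', 'book'] (min_width=14, slack=4)
Line 6: ['north', 'sweet', 'voice'] (min_width=17, slack=1)
Line 7: ['page', 'angry'] (min_width=10, slack=8)

Answer: south any book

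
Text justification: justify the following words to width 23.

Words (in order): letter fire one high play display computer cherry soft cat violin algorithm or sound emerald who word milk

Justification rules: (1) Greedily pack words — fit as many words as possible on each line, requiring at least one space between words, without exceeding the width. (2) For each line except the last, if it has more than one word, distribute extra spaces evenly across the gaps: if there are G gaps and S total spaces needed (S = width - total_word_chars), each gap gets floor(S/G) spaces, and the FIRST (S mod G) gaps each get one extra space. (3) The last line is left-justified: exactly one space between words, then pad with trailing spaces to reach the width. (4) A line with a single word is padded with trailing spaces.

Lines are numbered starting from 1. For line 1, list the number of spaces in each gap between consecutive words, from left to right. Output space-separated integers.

Line 1: ['letter', 'fire', 'one', 'high'] (min_width=20, slack=3)
Line 2: ['play', 'display', 'computer'] (min_width=21, slack=2)
Line 3: ['cherry', 'soft', 'cat', 'violin'] (min_width=22, slack=1)
Line 4: ['algorithm', 'or', 'sound'] (min_width=18, slack=5)
Line 5: ['emerald', 'who', 'word', 'milk'] (min_width=21, slack=2)

Answer: 2 2 2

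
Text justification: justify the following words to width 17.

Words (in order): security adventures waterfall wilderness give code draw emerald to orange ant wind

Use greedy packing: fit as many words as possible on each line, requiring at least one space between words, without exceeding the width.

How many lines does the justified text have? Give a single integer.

Line 1: ['security'] (min_width=8, slack=9)
Line 2: ['adventures'] (min_width=10, slack=7)
Line 3: ['waterfall'] (min_width=9, slack=8)
Line 4: ['wilderness', 'give'] (min_width=15, slack=2)
Line 5: ['code', 'draw', 'emerald'] (min_width=17, slack=0)
Line 6: ['to', 'orange', 'ant'] (min_width=13, slack=4)
Line 7: ['wind'] (min_width=4, slack=13)
Total lines: 7

Answer: 7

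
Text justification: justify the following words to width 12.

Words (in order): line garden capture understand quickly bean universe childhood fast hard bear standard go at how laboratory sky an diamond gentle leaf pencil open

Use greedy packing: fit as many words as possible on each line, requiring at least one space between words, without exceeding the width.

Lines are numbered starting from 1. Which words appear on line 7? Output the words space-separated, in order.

Line 1: ['line', 'garden'] (min_width=11, slack=1)
Line 2: ['capture'] (min_width=7, slack=5)
Line 3: ['understand'] (min_width=10, slack=2)
Line 4: ['quickly', 'bean'] (min_width=12, slack=0)
Line 5: ['universe'] (min_width=8, slack=4)
Line 6: ['childhood'] (min_width=9, slack=3)
Line 7: ['fast', 'hard'] (min_width=9, slack=3)
Line 8: ['bear'] (min_width=4, slack=8)
Line 9: ['standard', 'go'] (min_width=11, slack=1)
Line 10: ['at', 'how'] (min_width=6, slack=6)
Line 11: ['laboratory'] (min_width=10, slack=2)
Line 12: ['sky', 'an'] (min_width=6, slack=6)
Line 13: ['diamond'] (min_width=7, slack=5)
Line 14: ['gentle', 'leaf'] (min_width=11, slack=1)
Line 15: ['pencil', 'open'] (min_width=11, slack=1)

Answer: fast hard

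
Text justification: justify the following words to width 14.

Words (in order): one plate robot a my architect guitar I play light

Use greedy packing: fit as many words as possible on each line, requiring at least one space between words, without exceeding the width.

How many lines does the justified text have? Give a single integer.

Answer: 5

Derivation:
Line 1: ['one', 'plate'] (min_width=9, slack=5)
Line 2: ['robot', 'a', 'my'] (min_width=10, slack=4)
Line 3: ['architect'] (min_width=9, slack=5)
Line 4: ['guitar', 'I', 'play'] (min_width=13, slack=1)
Line 5: ['light'] (min_width=5, slack=9)
Total lines: 5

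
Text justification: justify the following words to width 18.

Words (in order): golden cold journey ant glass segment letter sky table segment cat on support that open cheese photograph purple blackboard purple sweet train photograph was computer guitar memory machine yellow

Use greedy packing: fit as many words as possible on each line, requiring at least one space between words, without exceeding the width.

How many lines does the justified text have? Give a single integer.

Line 1: ['golden', 'cold'] (min_width=11, slack=7)
Line 2: ['journey', 'ant', 'glass'] (min_width=17, slack=1)
Line 3: ['segment', 'letter', 'sky'] (min_width=18, slack=0)
Line 4: ['table', 'segment', 'cat'] (min_width=17, slack=1)
Line 5: ['on', 'support', 'that'] (min_width=15, slack=3)
Line 6: ['open', 'cheese'] (min_width=11, slack=7)
Line 7: ['photograph', 'purple'] (min_width=17, slack=1)
Line 8: ['blackboard', 'purple'] (min_width=17, slack=1)
Line 9: ['sweet', 'train'] (min_width=11, slack=7)
Line 10: ['photograph', 'was'] (min_width=14, slack=4)
Line 11: ['computer', 'guitar'] (min_width=15, slack=3)
Line 12: ['memory', 'machine'] (min_width=14, slack=4)
Line 13: ['yellow'] (min_width=6, slack=12)
Total lines: 13

Answer: 13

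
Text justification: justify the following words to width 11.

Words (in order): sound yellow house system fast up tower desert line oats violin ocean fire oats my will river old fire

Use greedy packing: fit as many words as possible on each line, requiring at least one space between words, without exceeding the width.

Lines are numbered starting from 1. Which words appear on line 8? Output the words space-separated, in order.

Line 1: ['sound'] (min_width=5, slack=6)
Line 2: ['yellow'] (min_width=6, slack=5)
Line 3: ['house'] (min_width=5, slack=6)
Line 4: ['system', 'fast'] (min_width=11, slack=0)
Line 5: ['up', 'tower'] (min_width=8, slack=3)
Line 6: ['desert', 'line'] (min_width=11, slack=0)
Line 7: ['oats', 'violin'] (min_width=11, slack=0)
Line 8: ['ocean', 'fire'] (min_width=10, slack=1)
Line 9: ['oats', 'my'] (min_width=7, slack=4)
Line 10: ['will', 'river'] (min_width=10, slack=1)
Line 11: ['old', 'fire'] (min_width=8, slack=3)

Answer: ocean fire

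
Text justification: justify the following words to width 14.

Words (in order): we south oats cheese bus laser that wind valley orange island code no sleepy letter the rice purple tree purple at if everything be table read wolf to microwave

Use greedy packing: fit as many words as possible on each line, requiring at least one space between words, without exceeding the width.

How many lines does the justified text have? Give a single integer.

Line 1: ['we', 'south', 'oats'] (min_width=13, slack=1)
Line 2: ['cheese', 'bus'] (min_width=10, slack=4)
Line 3: ['laser', 'that'] (min_width=10, slack=4)
Line 4: ['wind', 'valley'] (min_width=11, slack=3)
Line 5: ['orange', 'island'] (min_width=13, slack=1)
Line 6: ['code', 'no', 'sleepy'] (min_width=14, slack=0)
Line 7: ['letter', 'the'] (min_width=10, slack=4)
Line 8: ['rice', 'purple'] (min_width=11, slack=3)
Line 9: ['tree', 'purple', 'at'] (min_width=14, slack=0)
Line 10: ['if', 'everything'] (min_width=13, slack=1)
Line 11: ['be', 'table', 'read'] (min_width=13, slack=1)
Line 12: ['wolf', 'to'] (min_width=7, slack=7)
Line 13: ['microwave'] (min_width=9, slack=5)
Total lines: 13

Answer: 13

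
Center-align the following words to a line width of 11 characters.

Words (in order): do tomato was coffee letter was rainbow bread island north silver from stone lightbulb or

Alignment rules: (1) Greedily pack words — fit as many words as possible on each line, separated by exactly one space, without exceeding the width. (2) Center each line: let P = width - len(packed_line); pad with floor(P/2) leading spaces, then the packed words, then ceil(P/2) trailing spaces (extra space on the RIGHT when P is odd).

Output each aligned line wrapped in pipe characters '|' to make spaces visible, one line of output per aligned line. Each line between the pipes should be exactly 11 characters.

Line 1: ['do', 'tomato'] (min_width=9, slack=2)
Line 2: ['was', 'coffee'] (min_width=10, slack=1)
Line 3: ['letter', 'was'] (min_width=10, slack=1)
Line 4: ['rainbow'] (min_width=7, slack=4)
Line 5: ['bread'] (min_width=5, slack=6)
Line 6: ['island'] (min_width=6, slack=5)
Line 7: ['north'] (min_width=5, slack=6)
Line 8: ['silver', 'from'] (min_width=11, slack=0)
Line 9: ['stone'] (min_width=5, slack=6)
Line 10: ['lightbulb'] (min_width=9, slack=2)
Line 11: ['or'] (min_width=2, slack=9)

Answer: | do tomato |
|was coffee |
|letter was |
|  rainbow  |
|   bread   |
|  island   |
|   north   |
|silver from|
|   stone   |
| lightbulb |
|    or     |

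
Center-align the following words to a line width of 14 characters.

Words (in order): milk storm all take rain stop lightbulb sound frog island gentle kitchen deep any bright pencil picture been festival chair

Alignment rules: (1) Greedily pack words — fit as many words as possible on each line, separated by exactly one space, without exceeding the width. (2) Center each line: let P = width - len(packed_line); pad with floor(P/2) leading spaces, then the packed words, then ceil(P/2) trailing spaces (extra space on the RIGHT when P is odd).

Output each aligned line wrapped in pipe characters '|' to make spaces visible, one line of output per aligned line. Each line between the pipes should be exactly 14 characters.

Line 1: ['milk', 'storm', 'all'] (min_width=14, slack=0)
Line 2: ['take', 'rain', 'stop'] (min_width=14, slack=0)
Line 3: ['lightbulb'] (min_width=9, slack=5)
Line 4: ['sound', 'frog'] (min_width=10, slack=4)
Line 5: ['island', 'gentle'] (min_width=13, slack=1)
Line 6: ['kitchen', 'deep'] (min_width=12, slack=2)
Line 7: ['any', 'bright'] (min_width=10, slack=4)
Line 8: ['pencil', 'picture'] (min_width=14, slack=0)
Line 9: ['been', 'festival'] (min_width=13, slack=1)
Line 10: ['chair'] (min_width=5, slack=9)

Answer: |milk storm all|
|take rain stop|
|  lightbulb   |
|  sound frog  |
|island gentle |
| kitchen deep |
|  any bright  |
|pencil picture|
|been festival |
|    chair     |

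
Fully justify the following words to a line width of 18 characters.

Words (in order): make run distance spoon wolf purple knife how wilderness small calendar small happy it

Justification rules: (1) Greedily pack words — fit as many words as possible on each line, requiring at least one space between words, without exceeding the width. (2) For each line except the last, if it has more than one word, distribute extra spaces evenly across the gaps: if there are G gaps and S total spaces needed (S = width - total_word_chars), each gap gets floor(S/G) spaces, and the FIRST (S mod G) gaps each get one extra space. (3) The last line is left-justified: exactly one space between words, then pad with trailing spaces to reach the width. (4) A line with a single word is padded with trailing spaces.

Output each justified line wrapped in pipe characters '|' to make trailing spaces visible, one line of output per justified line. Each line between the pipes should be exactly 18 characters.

Answer: |make  run distance|
|spoon  wolf purple|
|knife          how|
|wilderness   small|
|calendar     small|
|happy it          |

Derivation:
Line 1: ['make', 'run', 'distance'] (min_width=17, slack=1)
Line 2: ['spoon', 'wolf', 'purple'] (min_width=17, slack=1)
Line 3: ['knife', 'how'] (min_width=9, slack=9)
Line 4: ['wilderness', 'small'] (min_width=16, slack=2)
Line 5: ['calendar', 'small'] (min_width=14, slack=4)
Line 6: ['happy', 'it'] (min_width=8, slack=10)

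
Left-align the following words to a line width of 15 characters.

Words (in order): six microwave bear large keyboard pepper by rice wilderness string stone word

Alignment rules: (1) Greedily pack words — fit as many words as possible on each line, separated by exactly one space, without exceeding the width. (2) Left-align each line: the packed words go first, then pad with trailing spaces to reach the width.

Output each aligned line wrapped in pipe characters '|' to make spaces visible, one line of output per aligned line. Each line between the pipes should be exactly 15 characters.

Line 1: ['six', 'microwave'] (min_width=13, slack=2)
Line 2: ['bear', 'large'] (min_width=10, slack=5)
Line 3: ['keyboard', 'pepper'] (min_width=15, slack=0)
Line 4: ['by', 'rice'] (min_width=7, slack=8)
Line 5: ['wilderness'] (min_width=10, slack=5)
Line 6: ['string', 'stone'] (min_width=12, slack=3)
Line 7: ['word'] (min_width=4, slack=11)

Answer: |six microwave  |
|bear large     |
|keyboard pepper|
|by rice        |
|wilderness     |
|string stone   |
|word           |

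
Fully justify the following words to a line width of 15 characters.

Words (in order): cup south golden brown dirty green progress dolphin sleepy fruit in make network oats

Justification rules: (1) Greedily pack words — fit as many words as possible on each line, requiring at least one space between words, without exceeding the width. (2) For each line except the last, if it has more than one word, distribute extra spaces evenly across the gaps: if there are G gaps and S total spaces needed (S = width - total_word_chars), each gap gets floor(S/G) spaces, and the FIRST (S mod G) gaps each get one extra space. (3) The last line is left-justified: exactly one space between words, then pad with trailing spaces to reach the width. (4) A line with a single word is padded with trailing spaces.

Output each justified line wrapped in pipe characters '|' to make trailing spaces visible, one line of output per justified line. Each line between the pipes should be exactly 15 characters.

Answer: |cup       south|
|golden    brown|
|dirty     green|
|progress       |
|dolphin  sleepy|
|fruit  in  make|
|network oats   |

Derivation:
Line 1: ['cup', 'south'] (min_width=9, slack=6)
Line 2: ['golden', 'brown'] (min_width=12, slack=3)
Line 3: ['dirty', 'green'] (min_width=11, slack=4)
Line 4: ['progress'] (min_width=8, slack=7)
Line 5: ['dolphin', 'sleepy'] (min_width=14, slack=1)
Line 6: ['fruit', 'in', 'make'] (min_width=13, slack=2)
Line 7: ['network', 'oats'] (min_width=12, slack=3)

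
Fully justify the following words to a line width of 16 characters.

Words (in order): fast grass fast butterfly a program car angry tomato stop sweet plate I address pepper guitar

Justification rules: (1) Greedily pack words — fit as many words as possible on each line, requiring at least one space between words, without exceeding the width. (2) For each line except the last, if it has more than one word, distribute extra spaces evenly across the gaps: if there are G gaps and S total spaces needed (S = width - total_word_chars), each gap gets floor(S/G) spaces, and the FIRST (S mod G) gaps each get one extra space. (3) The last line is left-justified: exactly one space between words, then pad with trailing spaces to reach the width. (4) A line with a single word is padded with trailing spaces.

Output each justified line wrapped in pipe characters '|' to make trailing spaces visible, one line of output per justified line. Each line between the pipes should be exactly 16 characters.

Answer: |fast  grass fast|
|butterfly      a|
|program      car|
|angry     tomato|
|stop sweet plate|
|I address pepper|
|guitar          |

Derivation:
Line 1: ['fast', 'grass', 'fast'] (min_width=15, slack=1)
Line 2: ['butterfly', 'a'] (min_width=11, slack=5)
Line 3: ['program', 'car'] (min_width=11, slack=5)
Line 4: ['angry', 'tomato'] (min_width=12, slack=4)
Line 5: ['stop', 'sweet', 'plate'] (min_width=16, slack=0)
Line 6: ['I', 'address', 'pepper'] (min_width=16, slack=0)
Line 7: ['guitar'] (min_width=6, slack=10)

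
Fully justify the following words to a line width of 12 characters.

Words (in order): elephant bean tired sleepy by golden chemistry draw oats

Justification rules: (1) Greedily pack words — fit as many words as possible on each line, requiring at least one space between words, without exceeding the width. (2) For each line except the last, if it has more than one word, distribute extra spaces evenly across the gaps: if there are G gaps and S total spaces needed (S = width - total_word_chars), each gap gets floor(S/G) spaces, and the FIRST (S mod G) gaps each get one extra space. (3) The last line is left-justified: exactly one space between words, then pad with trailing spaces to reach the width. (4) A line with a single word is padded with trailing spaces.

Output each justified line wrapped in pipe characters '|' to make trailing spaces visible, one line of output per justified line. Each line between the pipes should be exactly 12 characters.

Answer: |elephant    |
|bean   tired|
|sleepy    by|
|golden      |
|chemistry   |
|draw oats   |

Derivation:
Line 1: ['elephant'] (min_width=8, slack=4)
Line 2: ['bean', 'tired'] (min_width=10, slack=2)
Line 3: ['sleepy', 'by'] (min_width=9, slack=3)
Line 4: ['golden'] (min_width=6, slack=6)
Line 5: ['chemistry'] (min_width=9, slack=3)
Line 6: ['draw', 'oats'] (min_width=9, slack=3)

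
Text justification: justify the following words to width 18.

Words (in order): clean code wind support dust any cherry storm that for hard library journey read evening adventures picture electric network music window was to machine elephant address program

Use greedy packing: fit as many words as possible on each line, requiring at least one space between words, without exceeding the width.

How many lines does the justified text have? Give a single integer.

Answer: 11

Derivation:
Line 1: ['clean', 'code', 'wind'] (min_width=15, slack=3)
Line 2: ['support', 'dust', 'any'] (min_width=16, slack=2)
Line 3: ['cherry', 'storm', 'that'] (min_width=17, slack=1)
Line 4: ['for', 'hard', 'library'] (min_width=16, slack=2)
Line 5: ['journey', 'read'] (min_width=12, slack=6)
Line 6: ['evening', 'adventures'] (min_width=18, slack=0)
Line 7: ['picture', 'electric'] (min_width=16, slack=2)
Line 8: ['network', 'music'] (min_width=13, slack=5)
Line 9: ['window', 'was', 'to'] (min_width=13, slack=5)
Line 10: ['machine', 'elephant'] (min_width=16, slack=2)
Line 11: ['address', 'program'] (min_width=15, slack=3)
Total lines: 11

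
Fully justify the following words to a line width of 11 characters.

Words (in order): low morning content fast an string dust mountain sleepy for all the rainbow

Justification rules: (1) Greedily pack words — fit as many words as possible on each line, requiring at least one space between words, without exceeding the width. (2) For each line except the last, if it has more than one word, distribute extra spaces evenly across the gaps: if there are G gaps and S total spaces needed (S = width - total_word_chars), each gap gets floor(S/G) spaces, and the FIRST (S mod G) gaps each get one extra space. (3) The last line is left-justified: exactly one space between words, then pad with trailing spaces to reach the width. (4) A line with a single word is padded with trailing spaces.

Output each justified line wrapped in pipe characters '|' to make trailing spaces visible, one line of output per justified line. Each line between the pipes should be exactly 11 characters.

Line 1: ['low', 'morning'] (min_width=11, slack=0)
Line 2: ['content'] (min_width=7, slack=4)
Line 3: ['fast', 'an'] (min_width=7, slack=4)
Line 4: ['string', 'dust'] (min_width=11, slack=0)
Line 5: ['mountain'] (min_width=8, slack=3)
Line 6: ['sleepy', 'for'] (min_width=10, slack=1)
Line 7: ['all', 'the'] (min_width=7, slack=4)
Line 8: ['rainbow'] (min_width=7, slack=4)

Answer: |low morning|
|content    |
|fast     an|
|string dust|
|mountain   |
|sleepy  for|
|all     the|
|rainbow    |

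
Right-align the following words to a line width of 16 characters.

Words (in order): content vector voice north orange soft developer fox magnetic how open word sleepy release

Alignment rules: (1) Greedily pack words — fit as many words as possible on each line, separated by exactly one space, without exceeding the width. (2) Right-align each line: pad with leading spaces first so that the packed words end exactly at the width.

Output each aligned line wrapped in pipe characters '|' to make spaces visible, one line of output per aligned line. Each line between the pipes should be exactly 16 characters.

Line 1: ['content', 'vector'] (min_width=14, slack=2)
Line 2: ['voice', 'north'] (min_width=11, slack=5)
Line 3: ['orange', 'soft'] (min_width=11, slack=5)
Line 4: ['developer', 'fox'] (min_width=13, slack=3)
Line 5: ['magnetic', 'how'] (min_width=12, slack=4)
Line 6: ['open', 'word', 'sleepy'] (min_width=16, slack=0)
Line 7: ['release'] (min_width=7, slack=9)

Answer: |  content vector|
|     voice north|
|     orange soft|
|   developer fox|
|    magnetic how|
|open word sleepy|
|         release|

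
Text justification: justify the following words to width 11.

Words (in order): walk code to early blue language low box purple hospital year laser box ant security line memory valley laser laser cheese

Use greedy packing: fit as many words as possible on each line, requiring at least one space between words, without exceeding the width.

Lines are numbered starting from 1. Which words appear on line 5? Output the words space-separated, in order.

Answer: low box

Derivation:
Line 1: ['walk', 'code'] (min_width=9, slack=2)
Line 2: ['to', 'early'] (min_width=8, slack=3)
Line 3: ['blue'] (min_width=4, slack=7)
Line 4: ['language'] (min_width=8, slack=3)
Line 5: ['low', 'box'] (min_width=7, slack=4)
Line 6: ['purple'] (min_width=6, slack=5)
Line 7: ['hospital'] (min_width=8, slack=3)
Line 8: ['year', 'laser'] (min_width=10, slack=1)
Line 9: ['box', 'ant'] (min_width=7, slack=4)
Line 10: ['security'] (min_width=8, slack=3)
Line 11: ['line', 'memory'] (min_width=11, slack=0)
Line 12: ['valley'] (min_width=6, slack=5)
Line 13: ['laser', 'laser'] (min_width=11, slack=0)
Line 14: ['cheese'] (min_width=6, slack=5)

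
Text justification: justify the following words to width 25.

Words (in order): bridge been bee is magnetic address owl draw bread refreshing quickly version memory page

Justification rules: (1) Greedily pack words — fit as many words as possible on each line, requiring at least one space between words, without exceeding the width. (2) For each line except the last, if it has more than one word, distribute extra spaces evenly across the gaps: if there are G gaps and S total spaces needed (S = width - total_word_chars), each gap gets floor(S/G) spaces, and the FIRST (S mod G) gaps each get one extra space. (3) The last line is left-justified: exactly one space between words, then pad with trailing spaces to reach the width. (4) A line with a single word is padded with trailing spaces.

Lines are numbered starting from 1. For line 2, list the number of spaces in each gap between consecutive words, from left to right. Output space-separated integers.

Answer: 1 1 1

Derivation:
Line 1: ['bridge', 'been', 'bee', 'is'] (min_width=18, slack=7)
Line 2: ['magnetic', 'address', 'owl', 'draw'] (min_width=25, slack=0)
Line 3: ['bread', 'refreshing', 'quickly'] (min_width=24, slack=1)
Line 4: ['version', 'memory', 'page'] (min_width=19, slack=6)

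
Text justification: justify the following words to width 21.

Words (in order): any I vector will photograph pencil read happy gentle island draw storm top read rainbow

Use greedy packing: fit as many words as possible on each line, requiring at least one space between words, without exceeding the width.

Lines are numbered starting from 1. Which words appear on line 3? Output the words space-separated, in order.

Answer: read happy gentle

Derivation:
Line 1: ['any', 'I', 'vector', 'will'] (min_width=17, slack=4)
Line 2: ['photograph', 'pencil'] (min_width=17, slack=4)
Line 3: ['read', 'happy', 'gentle'] (min_width=17, slack=4)
Line 4: ['island', 'draw', 'storm', 'top'] (min_width=21, slack=0)
Line 5: ['read', 'rainbow'] (min_width=12, slack=9)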